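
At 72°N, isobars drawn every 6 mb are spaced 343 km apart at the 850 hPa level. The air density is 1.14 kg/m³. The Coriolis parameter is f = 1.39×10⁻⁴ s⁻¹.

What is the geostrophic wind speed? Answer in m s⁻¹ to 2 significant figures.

11 m s⁻¹

Pressure gradient: |∂P/∂n| = 600 Pa / 343000 m = 1.75×10⁻³ Pa/m
Geostrophic balance (pressure-gradient force = Coriolis force):
V_g = (1/(fρ)) |∂P/∂n| = 1.75×10⁻³ / (1.39×10⁻⁴ × 1.14) = 11.0 m/s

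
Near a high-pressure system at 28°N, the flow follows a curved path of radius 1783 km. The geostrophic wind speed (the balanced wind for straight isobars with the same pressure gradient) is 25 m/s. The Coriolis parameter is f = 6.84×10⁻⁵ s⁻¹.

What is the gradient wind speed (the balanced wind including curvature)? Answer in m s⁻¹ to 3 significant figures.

Around a high, pressure-gradient force acts outward with centrifugal, so Coriolis balances both:
fV = (1/ρ)|∂P/∂n| + V²/R  →  V² − fR·V + fR·V_g = 0
With fR = 6.84×10⁻⁵ × 1783×10³ m = 122 m/s:
V = [fR − √((fR)² − 4 fR V_g)]/2 = [122 − √(122² − 4×122×25)]/2 = 35.1 m/s
Supergeostrophic (V > V_g = 25 m/s), as expected around a high.

35.1 m s⁻¹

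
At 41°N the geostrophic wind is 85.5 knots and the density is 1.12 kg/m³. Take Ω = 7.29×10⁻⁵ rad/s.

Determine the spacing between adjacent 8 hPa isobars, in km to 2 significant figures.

Coriolis parameter at 41°N:
f = 2Ω sin φ = 2 × 7.29×10⁻⁵ × sin 41° = 9.57×10⁻⁵ s⁻¹
Wind speed in SI: 85.5 knots = 44.0 m/s
Geostrophic balance rearranged: |∂P/∂n| = f ρ V_g
|∂P/∂n| = 9.57×10⁻⁵ × 1.12 × 44.0 = 4.71×10⁻³ Pa/m
Isobar spacing: Δn = ΔP/|∂P/∂n| = 800 Pa / 4.71×10⁻³ Pa/m = 169772 m ≈ 170 km

170 km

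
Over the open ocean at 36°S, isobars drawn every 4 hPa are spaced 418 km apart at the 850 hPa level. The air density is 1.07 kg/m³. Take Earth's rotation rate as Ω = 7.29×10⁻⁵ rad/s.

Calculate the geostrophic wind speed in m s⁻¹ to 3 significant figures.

10.4 m s⁻¹

Coriolis parameter at 36°S:
f = 2Ω sin φ = 2 × 7.29×10⁻⁵ × sin 36° = 8.57×10⁻⁵ s⁻¹
Pressure gradient: |∂P/∂n| = 400 Pa / 418000 m = 9.57×10⁻⁴ Pa/m
Geostrophic balance (pressure-gradient force = Coriolis force):
V_g = (1/(fρ)) |∂P/∂n| = 9.57×10⁻⁴ / (8.57×10⁻⁵ × 1.07) = 10.4 m/s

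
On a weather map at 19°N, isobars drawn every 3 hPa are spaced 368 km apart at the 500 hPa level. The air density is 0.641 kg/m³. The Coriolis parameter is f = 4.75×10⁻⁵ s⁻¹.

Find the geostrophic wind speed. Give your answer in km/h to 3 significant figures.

96.4 km/h

Pressure gradient: |∂P/∂n| = 300 Pa / 368000 m = 8.15×10⁻⁴ Pa/m
Geostrophic balance (pressure-gradient force = Coriolis force):
V_g = (1/(fρ)) |∂P/∂n| = 8.15×10⁻⁴ / (4.75×10⁻⁵ × 0.641) = 26.8 m/s
Converting: 26.8 m/s × 3.6 = 96.4 km/h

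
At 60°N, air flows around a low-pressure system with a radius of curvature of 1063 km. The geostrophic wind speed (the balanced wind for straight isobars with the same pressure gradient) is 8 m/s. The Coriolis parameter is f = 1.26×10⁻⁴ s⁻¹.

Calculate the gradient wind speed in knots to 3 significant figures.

14.7 knots

Around a low, centrifugal force acts outward with Coriolis, so pressure-gradient force balances both:
(1/ρ)|∂P/∂n| = fV + V²/R  →  V² + fR·V − fR·V_g = 0
With fR = 1.26×10⁻⁴ × 1063×10³ m = 134 m/s:
V = [−fR + √((fR)² + 4 fR V_g)]/2 = [−134 + √(134² + 4×134×8)]/2 = 7.57 m/s
Subgeostrophic (V < V_g = 8 m/s), as expected around a low.
Converting: 7.57 m/s × 1.944 = 14.7 knots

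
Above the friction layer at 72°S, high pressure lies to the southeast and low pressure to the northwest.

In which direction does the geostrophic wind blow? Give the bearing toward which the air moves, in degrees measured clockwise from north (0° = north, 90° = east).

225°

The pressure-gradient force points toward the northwest (bearing 315°).
Geostrophic balance: in the Southern Hemisphere the Coriolis force deflects motion to the left, so the geostrophic wind blows 90° to the left of the pressure-gradient force (low pressure on the right).
Rotating 315° by 90° counterclockwise gives 225° — the wind blows toward the southwest.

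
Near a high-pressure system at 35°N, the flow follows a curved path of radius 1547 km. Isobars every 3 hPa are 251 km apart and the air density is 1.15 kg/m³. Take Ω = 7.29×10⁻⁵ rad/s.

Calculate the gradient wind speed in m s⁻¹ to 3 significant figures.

Coriolis parameter at 35°N:
f = 2Ω sin φ = 2 × 7.29×10⁻⁵ × sin 35° = 8.36×10⁻⁵ s⁻¹
Pressure gradient: |∂P/∂n| = 300 Pa / 251000 m = 1.20×10⁻³ Pa/m
Geostrophic speed: V_g = |∂P/∂n|/(fρ) = 1.20×10⁻³/(8.36×10⁻⁵ × 1.15) = 12.4 m/s
Around a high, pressure-gradient force acts outward with centrifugal, so Coriolis balances both:
fV = (1/ρ)|∂P/∂n| + V²/R  →  V² − fR·V + fR·V_g = 0
With fR = 8.36×10⁻⁵ × 1547×10³ m = 129 m/s:
V = [fR − √((fR)² − 4 fR V_g)]/2 = [129 − √(129² − 4×129×12.4)]/2 = 13.9 m/s
Supergeostrophic (V > V_g = 12.4 m/s), as expected around a high.

13.9 m s⁻¹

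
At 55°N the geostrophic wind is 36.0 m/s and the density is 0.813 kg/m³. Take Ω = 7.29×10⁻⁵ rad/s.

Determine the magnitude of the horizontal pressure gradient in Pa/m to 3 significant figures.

Coriolis parameter at 55°N:
f = 2Ω sin φ = 2 × 7.29×10⁻⁵ × sin 55° = 1.19×10⁻⁴ s⁻¹
Geostrophic balance rearranged: |∂P/∂n| = f ρ V_g
|∂P/∂n| = 1.19×10⁻⁴ × 0.813 × 36.0 = 3.50×10⁻³ Pa/m

3.50×10⁻³ Pa/m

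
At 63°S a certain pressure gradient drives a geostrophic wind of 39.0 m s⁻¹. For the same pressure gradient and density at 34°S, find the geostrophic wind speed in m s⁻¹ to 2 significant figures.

62 m s⁻¹

With the same pressure gradient and density, V_g ∝ 1/f ∝ 1/sin φ.
V₂ = V₁ · sin φ₁ / sin φ₂ = 39.0 × sin 63° / sin 34°
V₂ = 39.0 × 0.8910/0.5592 = 62 m s⁻¹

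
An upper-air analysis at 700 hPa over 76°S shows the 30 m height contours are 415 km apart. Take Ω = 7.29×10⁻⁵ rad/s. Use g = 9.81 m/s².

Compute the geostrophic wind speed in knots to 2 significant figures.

Coriolis parameter at 76°S:
f = 2Ω sin φ = 2 × 7.29×10⁻⁵ × sin 76° = 1.41×10⁻⁴ s⁻¹
Height gradient: |∂Z/∂n| = 30 m / 415000 m = 7.23×10⁻⁵
On a pressure surface, geostrophic balance gives V_g = (g/f)|∂Z/∂n|:
V_g = 9.81 × 7.23×10⁻⁵ / 1.41×10⁻⁴ = 5.01 m/s
Converting: 5.01 m/s × 1.944 = 9.7 knots

9.7 knots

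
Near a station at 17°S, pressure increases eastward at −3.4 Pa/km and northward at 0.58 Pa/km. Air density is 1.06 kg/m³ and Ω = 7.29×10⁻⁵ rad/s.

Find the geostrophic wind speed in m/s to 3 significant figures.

Coriolis parameter at 17°S:
f = 2Ω sin φ = 2 × 7.29×10⁻⁵ × sin 17° = 4.26×10⁻⁵ s⁻¹
In the Southern Hemisphere f is negative: f = −4.26×10⁻⁵ s⁻¹.
Component geostrophic relations (x east, y north):
u_g = −(1/(fρ)) ∂P/∂y,  v_g = (1/(fρ)) ∂P/∂x
u_g = −(0.58×10⁻³)/(−4.26×10⁻⁵ × 1.06) = 12.8 m/s;  v_g = (−3.4×10⁻³)/(−4.26×10⁻⁵ × 1.06) = 75.2 m/s
|V_g| = √(u_g² + v_g²) = 76.3 m/s

76.3 m/s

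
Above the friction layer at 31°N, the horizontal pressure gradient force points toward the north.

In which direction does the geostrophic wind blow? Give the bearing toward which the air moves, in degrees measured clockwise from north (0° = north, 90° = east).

The pressure-gradient force points toward the north (bearing 000°).
Geostrophic balance: in the Northern Hemisphere the Coriolis force deflects motion to the right, so the geostrophic wind blows 90° to the right of the pressure-gradient force (low pressure on the left).
Rotating 000° by 90° clockwise gives 090° — the wind blows toward the east.

090°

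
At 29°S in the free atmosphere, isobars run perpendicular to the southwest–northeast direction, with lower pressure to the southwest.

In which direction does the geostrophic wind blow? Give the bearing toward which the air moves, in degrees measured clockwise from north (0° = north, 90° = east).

The pressure-gradient force points toward the southwest (bearing 225°).
Geostrophic balance: in the Southern Hemisphere the Coriolis force deflects motion to the left, so the geostrophic wind blows 90° to the left of the pressure-gradient force (low pressure on the right).
Rotating 225° by 90° counterclockwise gives 135° — the wind blows toward the southeast.

135°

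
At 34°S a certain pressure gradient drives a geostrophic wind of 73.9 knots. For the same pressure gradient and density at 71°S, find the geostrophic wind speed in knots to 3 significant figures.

43.7 knots

With the same pressure gradient and density, V_g ∝ 1/f ∝ 1/sin φ.
V₂ = V₁ · sin φ₁ / sin φ₂ = 73.9 × sin 34° / sin 71°
V₂ = 73.9 × 0.5592/0.9455 = 43.7 knots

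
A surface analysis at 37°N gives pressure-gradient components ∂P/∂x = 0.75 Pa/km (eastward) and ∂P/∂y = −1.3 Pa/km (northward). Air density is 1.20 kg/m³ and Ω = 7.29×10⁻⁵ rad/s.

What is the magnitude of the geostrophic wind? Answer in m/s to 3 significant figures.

14.3 m/s

Coriolis parameter at 37°N:
f = 2Ω sin φ = 2 × 7.29×10⁻⁵ × sin 37° = 8.77×10⁻⁵ s⁻¹
Component geostrophic relations (x east, y north):
u_g = −(1/(fρ)) ∂P/∂y,  v_g = (1/(fρ)) ∂P/∂x
u_g = −(−1.3×10⁻³)/(8.77×10⁻⁵ × 1.20) = 12.3 m/s;  v_g = (0.75×10⁻³)/(8.77×10⁻⁵ × 1.20) = 7.12 m/s
|V_g| = √(u_g² + v_g²) = 14.3 m/s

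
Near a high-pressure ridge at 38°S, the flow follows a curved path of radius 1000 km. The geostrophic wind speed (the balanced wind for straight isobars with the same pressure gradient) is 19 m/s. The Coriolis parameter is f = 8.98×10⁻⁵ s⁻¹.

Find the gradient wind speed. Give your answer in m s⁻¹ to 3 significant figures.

27.3 m s⁻¹

Around a high, pressure-gradient force acts outward with centrifugal, so Coriolis balances both:
fV = (1/ρ)|∂P/∂n| + V²/R  →  V² − fR·V + fR·V_g = 0
With fR = 8.98×10⁻⁵ × 1000×10³ m = 89.8 m/s:
V = [fR − √((fR)² − 4 fR V_g)]/2 = [89.8 − √(89.8² − 4×89.8×19)]/2 = 27.3 m/s
Supergeostrophic (V > V_g = 19 m/s), as expected around a high.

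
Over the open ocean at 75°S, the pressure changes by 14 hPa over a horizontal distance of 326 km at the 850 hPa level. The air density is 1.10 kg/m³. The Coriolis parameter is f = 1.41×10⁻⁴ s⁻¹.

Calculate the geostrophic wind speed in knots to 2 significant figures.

Pressure gradient: |∂P/∂n| = 1400 Pa / 326000 m = 4.29×10⁻³ Pa/m
Geostrophic balance (pressure-gradient force = Coriolis force):
V_g = (1/(fρ)) |∂P/∂n| = 4.29×10⁻³ / (1.41×10⁻⁴ × 1.10) = 27.7 m/s
Converting: 27.7 m/s × 1.944 = 54 knots

54 knots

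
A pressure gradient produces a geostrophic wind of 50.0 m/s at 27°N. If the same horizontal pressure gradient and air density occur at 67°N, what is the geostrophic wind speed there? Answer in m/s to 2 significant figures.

With the same pressure gradient and density, V_g ∝ 1/f ∝ 1/sin φ.
V₂ = V₁ · sin φ₁ / sin φ₂ = 50.0 × sin 27° / sin 67°
V₂ = 50.0 × 0.4540/0.9205 = 25 m/s

25 m/s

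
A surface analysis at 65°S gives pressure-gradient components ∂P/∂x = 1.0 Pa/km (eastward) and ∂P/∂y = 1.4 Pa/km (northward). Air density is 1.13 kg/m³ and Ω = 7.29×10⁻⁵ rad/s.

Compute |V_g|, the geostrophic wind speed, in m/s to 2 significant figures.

12 m/s

Coriolis parameter at 65°S:
f = 2Ω sin φ = 2 × 7.29×10⁻⁵ × sin 65° = 1.32×10⁻⁴ s⁻¹
In the Southern Hemisphere f is negative: f = −1.32×10⁻⁴ s⁻¹.
Component geostrophic relations (x east, y north):
u_g = −(1/(fρ)) ∂P/∂y,  v_g = (1/(fρ)) ∂P/∂x
u_g = −(1.4×10⁻³)/(−1.32×10⁻⁴ × 1.13) = 9.38 m/s;  v_g = (1.0×10⁻³)/(−1.32×10⁻⁴ × 1.13) = −6.70 m/s
|V_g| = √(u_g² + v_g²) = 11.5 m/s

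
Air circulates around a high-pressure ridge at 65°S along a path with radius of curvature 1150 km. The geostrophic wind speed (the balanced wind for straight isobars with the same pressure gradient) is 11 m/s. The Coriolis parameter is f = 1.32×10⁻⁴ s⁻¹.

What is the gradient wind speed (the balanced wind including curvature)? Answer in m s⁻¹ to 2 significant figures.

Around a high, pressure-gradient force acts outward with centrifugal, so Coriolis balances both:
fV = (1/ρ)|∂P/∂n| + V²/R  →  V² − fR·V + fR·V_g = 0
With fR = 1.32×10⁻⁴ × 1150×10³ m = 152 m/s:
V = [fR − √((fR)² − 4 fR V_g)]/2 = [152 − √(152² − 4×152×11)]/2 = 11.9 m/s
Supergeostrophic (V > V_g = 11 m/s), as expected around a high.

12 m s⁻¹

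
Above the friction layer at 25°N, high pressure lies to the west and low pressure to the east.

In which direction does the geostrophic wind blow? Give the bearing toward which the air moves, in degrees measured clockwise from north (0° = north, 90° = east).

180°

The pressure-gradient force points toward the east (bearing 090°).
Geostrophic balance: in the Northern Hemisphere the Coriolis force deflects motion to the right, so the geostrophic wind blows 90° to the right of the pressure-gradient force (low pressure on the left).
Rotating 090° by 90° clockwise gives 180° — the wind blows toward the south.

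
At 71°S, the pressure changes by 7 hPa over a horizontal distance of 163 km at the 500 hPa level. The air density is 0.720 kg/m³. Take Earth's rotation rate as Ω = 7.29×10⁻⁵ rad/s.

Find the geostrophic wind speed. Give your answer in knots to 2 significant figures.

84 knots

Coriolis parameter at 71°S:
f = 2Ω sin φ = 2 × 7.29×10⁻⁵ × sin 71° = 1.38×10⁻⁴ s⁻¹
Pressure gradient: |∂P/∂n| = 700 Pa / 163000 m = 4.29×10⁻³ Pa/m
Geostrophic balance (pressure-gradient force = Coriolis force):
V_g = (1/(fρ)) |∂P/∂n| = 4.29×10⁻³ / (1.38×10⁻⁴ × 0.720) = 43.3 m/s
Converting: 43.3 m/s × 1.944 = 84 knots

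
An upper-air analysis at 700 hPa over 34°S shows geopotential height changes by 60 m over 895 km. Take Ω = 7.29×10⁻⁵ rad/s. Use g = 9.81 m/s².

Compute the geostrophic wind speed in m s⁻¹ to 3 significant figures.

8.07 m s⁻¹

Coriolis parameter at 34°S:
f = 2Ω sin φ = 2 × 7.29×10⁻⁵ × sin 34° = 8.15×10⁻⁵ s⁻¹
Height gradient: |∂Z/∂n| = 60 m / 895000 m = 6.70×10⁻⁵
On a pressure surface, geostrophic balance gives V_g = (g/f)|∂Z/∂n|:
V_g = 9.81 × 6.70×10⁻⁵ / 8.15×10⁻⁵ = 8.07 m/s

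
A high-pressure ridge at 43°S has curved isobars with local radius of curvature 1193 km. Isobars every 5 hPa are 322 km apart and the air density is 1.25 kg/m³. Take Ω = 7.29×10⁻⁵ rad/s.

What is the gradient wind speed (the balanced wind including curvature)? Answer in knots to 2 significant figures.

Coriolis parameter at 43°S:
f = 2Ω sin φ = 2 × 7.29×10⁻⁵ × sin 43° = 9.94×10⁻⁵ s⁻¹
Pressure gradient: |∂P/∂n| = 500 Pa / 322000 m = 1.55×10⁻³ Pa/m
Geostrophic speed: V_g = |∂P/∂n|/(fρ) = 1.55×10⁻³/(9.94×10⁻⁵ × 1.25) = 12.5 m/s
Around a high, pressure-gradient force acts outward with centrifugal, so Coriolis balances both:
fV = (1/ρ)|∂P/∂n| + V²/R  →  V² − fR·V + fR·V_g = 0
With fR = 9.94×10⁻⁵ × 1193×10³ m = 119 m/s:
V = [fR − √((fR)² − 4 fR V_g)]/2 = [119 − √(119² − 4×119×12.5)]/2 = 14.2 m/s
Supergeostrophic (V > V_g = 12.5 m/s), as expected around a high.
Converting: 14.2 m/s × 1.944 = 28 knots

28 knots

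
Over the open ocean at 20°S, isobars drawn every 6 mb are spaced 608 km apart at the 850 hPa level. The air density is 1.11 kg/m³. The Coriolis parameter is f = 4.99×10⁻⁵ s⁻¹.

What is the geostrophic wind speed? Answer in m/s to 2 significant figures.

Pressure gradient: |∂P/∂n| = 600 Pa / 608000 m = 9.87×10⁻⁴ Pa/m
Geostrophic balance (pressure-gradient force = Coriolis force):
V_g = (1/(fρ)) |∂P/∂n| = 9.87×10⁻⁴ / (4.99×10⁻⁵ × 1.11) = 17.8 m/s

18 m/s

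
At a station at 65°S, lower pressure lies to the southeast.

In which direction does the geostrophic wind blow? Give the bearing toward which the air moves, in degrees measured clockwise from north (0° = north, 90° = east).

045°

The pressure-gradient force points toward the southeast (bearing 135°).
Geostrophic balance: in the Southern Hemisphere the Coriolis force deflects motion to the left, so the geostrophic wind blows 90° to the left of the pressure-gradient force (low pressure on the right).
Rotating 135° by 90° counterclockwise gives 045° — the wind blows toward the northeast.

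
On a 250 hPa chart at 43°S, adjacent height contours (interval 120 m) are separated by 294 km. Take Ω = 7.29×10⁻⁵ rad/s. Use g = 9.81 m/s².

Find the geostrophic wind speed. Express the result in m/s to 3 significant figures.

Coriolis parameter at 43°S:
f = 2Ω sin φ = 2 × 7.29×10⁻⁵ × sin 43° = 9.94×10⁻⁵ s⁻¹
Height gradient: |∂Z/∂n| = 120 m / 294000 m = 4.08×10⁻⁴
On a pressure surface, geostrophic balance gives V_g = (g/f)|∂Z/∂n|:
V_g = 9.81 × 4.08×10⁻⁴ / 9.94×10⁻⁵ = 40.3 m/s

40.3 m/s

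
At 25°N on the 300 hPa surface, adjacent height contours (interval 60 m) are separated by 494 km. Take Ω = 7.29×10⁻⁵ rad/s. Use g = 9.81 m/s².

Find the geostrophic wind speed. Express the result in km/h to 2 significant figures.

70 km/h

Coriolis parameter at 25°N:
f = 2Ω sin φ = 2 × 7.29×10⁻⁵ × sin 25° = 6.16×10⁻⁵ s⁻¹
Height gradient: |∂Z/∂n| = 60 m / 494000 m = 1.21×10⁻⁴
On a pressure surface, geostrophic balance gives V_g = (g/f)|∂Z/∂n|:
V_g = 9.81 × 1.21×10⁻⁴ / 6.16×10⁻⁵ = 19.3 m/s
Converting: 19.3 m/s × 3.6 = 70 km/h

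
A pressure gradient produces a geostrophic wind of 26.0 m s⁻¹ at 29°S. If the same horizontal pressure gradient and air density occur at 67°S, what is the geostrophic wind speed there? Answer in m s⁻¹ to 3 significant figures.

With the same pressure gradient and density, V_g ∝ 1/f ∝ 1/sin φ.
V₂ = V₁ · sin φ₁ / sin φ₂ = 26.0 × sin 29° / sin 67°
V₂ = 26.0 × 0.4848/0.9205 = 13.7 m s⁻¹

13.7 m s⁻¹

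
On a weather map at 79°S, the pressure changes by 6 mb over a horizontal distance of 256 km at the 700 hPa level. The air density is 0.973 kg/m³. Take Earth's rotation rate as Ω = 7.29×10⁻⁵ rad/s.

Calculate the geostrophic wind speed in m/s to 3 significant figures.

Coriolis parameter at 79°S:
f = 2Ω sin φ = 2 × 7.29×10⁻⁵ × sin 79° = 1.43×10⁻⁴ s⁻¹
Pressure gradient: |∂P/∂n| = 600 Pa / 256000 m = 2.34×10⁻³ Pa/m
Geostrophic balance (pressure-gradient force = Coriolis force):
V_g = (1/(fρ)) |∂P/∂n| = 2.34×10⁻³ / (1.43×10⁻⁴ × 0.973) = 16.8 m/s

16.8 m/s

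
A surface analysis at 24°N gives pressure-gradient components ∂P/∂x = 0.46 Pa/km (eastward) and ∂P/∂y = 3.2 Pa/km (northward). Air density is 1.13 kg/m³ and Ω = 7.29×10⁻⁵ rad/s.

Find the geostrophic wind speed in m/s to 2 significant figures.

Coriolis parameter at 24°N:
f = 2Ω sin φ = 2 × 7.29×10⁻⁵ × sin 24° = 5.93×10⁻⁵ s⁻¹
Component geostrophic relations (x east, y north):
u_g = −(1/(fρ)) ∂P/∂y,  v_g = (1/(fρ)) ∂P/∂x
u_g = −(3.2×10⁻³)/(5.93×10⁻⁵ × 1.13) = −47.8 m/s;  v_g = (0.46×10⁻³)/(5.93×10⁻⁵ × 1.13) = 6.86 m/s
|V_g| = √(u_g² + v_g²) = 48.2 m/s

48 m/s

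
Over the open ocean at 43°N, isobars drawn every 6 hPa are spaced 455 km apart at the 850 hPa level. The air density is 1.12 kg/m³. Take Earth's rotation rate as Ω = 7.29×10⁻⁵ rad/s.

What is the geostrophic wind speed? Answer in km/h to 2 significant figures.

Coriolis parameter at 43°N:
f = 2Ω sin φ = 2 × 7.29×10⁻⁵ × sin 43° = 9.94×10⁻⁵ s⁻¹
Pressure gradient: |∂P/∂n| = 600 Pa / 455000 m = 1.32×10⁻³ Pa/m
Geostrophic balance (pressure-gradient force = Coriolis force):
V_g = (1/(fρ)) |∂P/∂n| = 1.32×10⁻³ / (9.94×10⁻⁵ × 1.12) = 11.8 m/s
Converting: 11.8 m/s × 3.6 = 43 km/h

43 km/h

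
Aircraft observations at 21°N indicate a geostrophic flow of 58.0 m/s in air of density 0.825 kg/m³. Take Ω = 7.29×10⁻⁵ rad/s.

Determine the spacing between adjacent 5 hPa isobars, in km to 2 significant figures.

Coriolis parameter at 21°N:
f = 2Ω sin φ = 2 × 7.29×10⁻⁵ × sin 21° = 5.23×10⁻⁵ s⁻¹
Geostrophic balance rearranged: |∂P/∂n| = f ρ V_g
|∂P/∂n| = 5.23×10⁻⁵ × 0.825 × 58.0 = 2.50×10⁻³ Pa/m
Isobar spacing: Δn = ΔP/|∂P/∂n| = 500 Pa / 2.50×10⁻³ Pa/m = 199987 m ≈ 200 km

200 km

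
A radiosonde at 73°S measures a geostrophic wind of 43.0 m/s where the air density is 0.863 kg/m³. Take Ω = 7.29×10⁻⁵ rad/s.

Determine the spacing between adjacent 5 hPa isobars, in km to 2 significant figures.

97 km

Coriolis parameter at 73°S:
f = 2Ω sin φ = 2 × 7.29×10⁻⁵ × sin 73° = 1.39×10⁻⁴ s⁻¹
Geostrophic balance rearranged: |∂P/∂n| = f ρ V_g
|∂P/∂n| = 1.39×10⁻⁴ × 0.863 × 43.0 = 5.17×10⁻³ Pa/m
Isobar spacing: Δn = ΔP/|∂P/∂n| = 500 Pa / 5.17×10⁻³ Pa/m = 96636 m ≈ 97 km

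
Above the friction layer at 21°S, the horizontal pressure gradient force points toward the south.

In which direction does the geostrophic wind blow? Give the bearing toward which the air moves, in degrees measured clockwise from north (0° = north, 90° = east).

The pressure-gradient force points toward the south (bearing 180°).
Geostrophic balance: in the Southern Hemisphere the Coriolis force deflects motion to the left, so the geostrophic wind blows 90° to the left of the pressure-gradient force (low pressure on the right).
Rotating 180° by 90° counterclockwise gives 090° — the wind blows toward the east.

090°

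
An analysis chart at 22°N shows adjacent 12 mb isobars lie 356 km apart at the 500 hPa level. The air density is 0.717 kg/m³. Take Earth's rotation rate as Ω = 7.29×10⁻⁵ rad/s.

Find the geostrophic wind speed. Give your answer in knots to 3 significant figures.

Coriolis parameter at 22°N:
f = 2Ω sin φ = 2 × 7.29×10⁻⁵ × sin 22° = 5.46×10⁻⁵ s⁻¹
Pressure gradient: |∂P/∂n| = 1200 Pa / 356000 m = 3.37×10⁻³ Pa/m
Geostrophic balance (pressure-gradient force = Coriolis force):
V_g = (1/(fρ)) |∂P/∂n| = 3.37×10⁻³ / (5.46×10⁻⁵ × 0.717) = 86.1 m/s
Converting: 86.1 m/s × 1.944 = 167 knots

167 knots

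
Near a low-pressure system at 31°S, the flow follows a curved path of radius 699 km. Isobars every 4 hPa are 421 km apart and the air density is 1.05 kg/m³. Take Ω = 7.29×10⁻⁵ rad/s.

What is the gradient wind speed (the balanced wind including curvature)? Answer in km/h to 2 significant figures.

Coriolis parameter at 31°S:
f = 2Ω sin φ = 2 × 7.29×10⁻⁵ × sin 31° = 7.51×10⁻⁵ s⁻¹
Pressure gradient: |∂P/∂n| = 400 Pa / 421000 m = 9.50×10⁻⁴ Pa/m
Geostrophic speed: V_g = |∂P/∂n|/(fρ) = 9.50×10⁻⁴/(7.51×10⁻⁵ × 1.05) = 12.1 m/s
Around a low, centrifugal force acts outward with Coriolis, so pressure-gradient force balances both:
(1/ρ)|∂P/∂n| = fV + V²/R  →  V² + fR·V − fR·V_g = 0
With fR = 7.51×10⁻⁵ × 699×10³ m = 52.5 m/s:
V = [−fR + √((fR)² + 4 fR V_g)]/2 = [−52.5 + √(52.5² + 4×52.5×12.1)]/2 = 10.1 m/s
Subgeostrophic (V < V_g = 12.1 m/s), as expected around a low.
Converting: 10.1 m/s × 3.6 = 36 km/h

36 km/h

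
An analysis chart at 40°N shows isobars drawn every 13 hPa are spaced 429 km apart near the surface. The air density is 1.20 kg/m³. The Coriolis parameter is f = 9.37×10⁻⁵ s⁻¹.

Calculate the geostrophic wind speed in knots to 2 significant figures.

Pressure gradient: |∂P/∂n| = 1300 Pa / 429000 m = 3.03×10⁻³ Pa/m
Geostrophic balance (pressure-gradient force = Coriolis force):
V_g = (1/(fρ)) |∂P/∂n| = 3.03×10⁻³ / (9.37×10⁻⁵ × 1.20) = 27.0 m/s
Converting: 27.0 m/s × 1.944 = 52 knots

52 knots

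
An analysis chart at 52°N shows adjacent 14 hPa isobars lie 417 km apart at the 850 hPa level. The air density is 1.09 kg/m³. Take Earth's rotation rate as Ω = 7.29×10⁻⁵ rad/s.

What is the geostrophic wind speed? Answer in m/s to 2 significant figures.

27 m/s

Coriolis parameter at 52°N:
f = 2Ω sin φ = 2 × 7.29×10⁻⁵ × sin 52° = 1.15×10⁻⁴ s⁻¹
Pressure gradient: |∂P/∂n| = 1400 Pa / 417000 m = 3.36×10⁻³ Pa/m
Geostrophic balance (pressure-gradient force = Coriolis force):
V_g = (1/(fρ)) |∂P/∂n| = 3.36×10⁻³ / (1.15×10⁻⁴ × 1.09) = 26.8 m/s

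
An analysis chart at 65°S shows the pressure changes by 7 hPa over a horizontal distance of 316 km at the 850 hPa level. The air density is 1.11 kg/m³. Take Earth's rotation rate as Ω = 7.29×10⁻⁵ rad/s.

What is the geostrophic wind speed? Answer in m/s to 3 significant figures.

Coriolis parameter at 65°S:
f = 2Ω sin φ = 2 × 7.29×10⁻⁵ × sin 65° = 1.32×10⁻⁴ s⁻¹
Pressure gradient: |∂P/∂n| = 700 Pa / 316000 m = 2.22×10⁻³ Pa/m
Geostrophic balance (pressure-gradient force = Coriolis force):
V_g = (1/(fρ)) |∂P/∂n| = 2.22×10⁻³ / (1.32×10⁻⁴ × 1.11) = 15.1 m/s

15.1 m/s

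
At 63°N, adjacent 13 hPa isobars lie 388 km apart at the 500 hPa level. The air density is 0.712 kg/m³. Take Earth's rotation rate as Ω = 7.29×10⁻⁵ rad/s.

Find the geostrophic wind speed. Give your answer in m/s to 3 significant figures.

36.2 m/s

Coriolis parameter at 63°N:
f = 2Ω sin φ = 2 × 7.29×10⁻⁵ × sin 63° = 1.30×10⁻⁴ s⁻¹
Pressure gradient: |∂P/∂n| = 1300 Pa / 388000 m = 3.35×10⁻³ Pa/m
Geostrophic balance (pressure-gradient force = Coriolis force):
V_g = (1/(fρ)) |∂P/∂n| = 3.35×10⁻³ / (1.30×10⁻⁴ × 0.712) = 36.2 m/s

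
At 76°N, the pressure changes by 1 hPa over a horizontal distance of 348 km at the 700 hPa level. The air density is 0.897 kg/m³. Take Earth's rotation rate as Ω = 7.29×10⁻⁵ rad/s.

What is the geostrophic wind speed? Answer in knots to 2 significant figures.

4.4 knots

Coriolis parameter at 76°N:
f = 2Ω sin φ = 2 × 7.29×10⁻⁵ × sin 76° = 1.41×10⁻⁴ s⁻¹
Pressure gradient: |∂P/∂n| = 100 Pa / 348000 m = 2.87×10⁻⁴ Pa/m
Geostrophic balance (pressure-gradient force = Coriolis force):
V_g = (1/(fρ)) |∂P/∂n| = 2.87×10⁻⁴ / (1.41×10⁻⁴ × 0.897) = 2.26 m/s
Converting: 2.26 m/s × 1.944 = 4.4 knots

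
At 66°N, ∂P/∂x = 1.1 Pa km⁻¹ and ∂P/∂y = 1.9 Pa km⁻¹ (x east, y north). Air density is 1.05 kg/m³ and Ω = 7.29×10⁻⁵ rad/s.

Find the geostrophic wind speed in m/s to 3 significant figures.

Coriolis parameter at 66°N:
f = 2Ω sin φ = 2 × 7.29×10⁻⁵ × sin 66° = 1.33×10⁻⁴ s⁻¹
Component geostrophic relations (x east, y north):
u_g = −(1/(fρ)) ∂P/∂y,  v_g = (1/(fρ)) ∂P/∂x
u_g = −(1.9×10⁻³)/(1.33×10⁻⁴ × 1.05) = −13.6 m/s;  v_g = (1.1×10⁻³)/(1.33×10⁻⁴ × 1.05) = 7.87 m/s
|V_g| = √(u_g² + v_g²) = 15.7 m/s

15.7 m/s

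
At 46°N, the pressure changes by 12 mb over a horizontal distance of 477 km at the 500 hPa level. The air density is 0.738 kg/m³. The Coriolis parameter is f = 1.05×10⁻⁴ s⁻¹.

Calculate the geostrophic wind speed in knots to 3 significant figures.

Pressure gradient: |∂P/∂n| = 1200 Pa / 477000 m = 2.52×10⁻³ Pa/m
Geostrophic balance (pressure-gradient force = Coriolis force):
V_g = (1/(fρ)) |∂P/∂n| = 2.52×10⁻³ / (1.05×10⁻⁴ × 0.738) = 32.5 m/s
Converting: 32.5 m/s × 1.944 = 63.1 knots

63.1 knots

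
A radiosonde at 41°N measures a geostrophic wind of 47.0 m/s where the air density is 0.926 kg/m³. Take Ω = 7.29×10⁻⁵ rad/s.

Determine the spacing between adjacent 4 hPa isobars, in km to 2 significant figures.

96 km

Coriolis parameter at 41°N:
f = 2Ω sin φ = 2 × 7.29×10⁻⁵ × sin 41° = 9.57×10⁻⁵ s⁻¹
Geostrophic balance rearranged: |∂P/∂n| = f ρ V_g
|∂P/∂n| = 9.57×10⁻⁵ × 0.926 × 47.0 = 4.16×10⁻³ Pa/m
Isobar spacing: Δn = ΔP/|∂P/∂n| = 400 Pa / 4.16×10⁻³ Pa/m = 96084 m ≈ 96 km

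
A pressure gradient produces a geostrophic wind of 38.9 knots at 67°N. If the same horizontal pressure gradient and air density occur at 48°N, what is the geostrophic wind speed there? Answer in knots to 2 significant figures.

With the same pressure gradient and density, V_g ∝ 1/f ∝ 1/sin φ.
V₂ = V₁ · sin φ₁ / sin φ₂ = 38.9 × sin 67° / sin 48°
V₂ = 38.9 × 0.9205/0.7431 = 48 knots

48 knots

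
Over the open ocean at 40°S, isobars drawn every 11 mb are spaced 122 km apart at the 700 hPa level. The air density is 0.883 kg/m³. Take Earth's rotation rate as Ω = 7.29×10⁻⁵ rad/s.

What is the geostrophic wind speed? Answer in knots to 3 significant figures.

212 knots

Coriolis parameter at 40°S:
f = 2Ω sin φ = 2 × 7.29×10⁻⁵ × sin 40° = 9.37×10⁻⁵ s⁻¹
Pressure gradient: |∂P/∂n| = 1100 Pa / 122000 m = 9.02×10⁻³ Pa/m
Geostrophic balance (pressure-gradient force = Coriolis force):
V_g = (1/(fρ)) |∂P/∂n| = 9.02×10⁻³ / (9.37×10⁻⁵ × 0.883) = 109 m/s
Converting: 109 m/s × 1.944 = 212 knots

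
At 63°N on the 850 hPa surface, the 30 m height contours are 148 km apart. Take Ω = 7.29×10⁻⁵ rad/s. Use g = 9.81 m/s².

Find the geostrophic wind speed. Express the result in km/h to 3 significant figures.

Coriolis parameter at 63°N:
f = 2Ω sin φ = 2 × 7.29×10⁻⁵ × sin 63° = 1.30×10⁻⁴ s⁻¹
Height gradient: |∂Z/∂n| = 30 m / 148000 m = 2.03×10⁻⁴
On a pressure surface, geostrophic balance gives V_g = (g/f)|∂Z/∂n|:
V_g = 9.81 × 2.03×10⁻⁴ / 1.30×10⁻⁴ = 15.3 m/s
Converting: 15.3 m/s × 3.6 = 55.1 km/h

55.1 km/h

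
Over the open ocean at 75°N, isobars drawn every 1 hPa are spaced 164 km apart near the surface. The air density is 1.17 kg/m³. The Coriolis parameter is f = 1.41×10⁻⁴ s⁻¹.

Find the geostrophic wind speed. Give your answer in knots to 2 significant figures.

Pressure gradient: |∂P/∂n| = 100 Pa / 164000 m = 6.10×10⁻⁴ Pa/m
Geostrophic balance (pressure-gradient force = Coriolis force):
V_g = (1/(fρ)) |∂P/∂n| = 6.10×10⁻⁴ / (1.41×10⁻⁴ × 1.17) = 3.70 m/s
Converting: 3.70 m/s × 1.944 = 7.2 knots

7.2 knots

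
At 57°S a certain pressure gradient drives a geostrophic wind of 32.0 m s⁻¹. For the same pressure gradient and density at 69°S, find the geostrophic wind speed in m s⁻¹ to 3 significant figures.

With the same pressure gradient and density, V_g ∝ 1/f ∝ 1/sin φ.
V₂ = V₁ · sin φ₁ / sin φ₂ = 32.0 × sin 57° / sin 69°
V₂ = 32.0 × 0.8387/0.9336 = 28.7 m s⁻¹

28.7 m s⁻¹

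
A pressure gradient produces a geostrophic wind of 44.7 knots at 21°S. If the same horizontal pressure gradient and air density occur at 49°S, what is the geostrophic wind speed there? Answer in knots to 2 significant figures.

21 knots

With the same pressure gradient and density, V_g ∝ 1/f ∝ 1/sin φ.
V₂ = V₁ · sin φ₁ / sin φ₂ = 44.7 × sin 21° / sin 49°
V₂ = 44.7 × 0.3584/0.7547 = 21 knots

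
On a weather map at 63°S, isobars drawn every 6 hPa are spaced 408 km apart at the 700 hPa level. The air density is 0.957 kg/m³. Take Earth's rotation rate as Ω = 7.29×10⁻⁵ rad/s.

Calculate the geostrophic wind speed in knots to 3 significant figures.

Coriolis parameter at 63°S:
f = 2Ω sin φ = 2 × 7.29×10⁻⁵ × sin 63° = 1.30×10⁻⁴ s⁻¹
Pressure gradient: |∂P/∂n| = 600 Pa / 408000 m = 1.47×10⁻³ Pa/m
Geostrophic balance (pressure-gradient force = Coriolis force):
V_g = (1/(fρ)) |∂P/∂n| = 1.47×10⁻³ / (1.30×10⁻⁴ × 0.957) = 11.8 m/s
Converting: 11.8 m/s × 1.944 = 23.0 knots

23.0 knots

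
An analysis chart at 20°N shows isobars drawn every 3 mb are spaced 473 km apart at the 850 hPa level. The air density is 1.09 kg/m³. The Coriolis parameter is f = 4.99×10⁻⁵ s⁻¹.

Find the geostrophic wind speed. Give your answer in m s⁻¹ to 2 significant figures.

12 m s⁻¹

Pressure gradient: |∂P/∂n| = 300 Pa / 473000 m = 6.34×10⁻⁴ Pa/m
Geostrophic balance (pressure-gradient force = Coriolis force):
V_g = (1/(fρ)) |∂P/∂n| = 6.34×10⁻⁴ / (4.99×10⁻⁵ × 1.09) = 11.7 m/s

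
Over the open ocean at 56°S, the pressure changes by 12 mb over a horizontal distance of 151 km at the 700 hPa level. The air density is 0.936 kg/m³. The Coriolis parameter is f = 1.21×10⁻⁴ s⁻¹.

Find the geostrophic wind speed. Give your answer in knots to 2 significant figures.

140 knots

Pressure gradient: |∂P/∂n| = 1200 Pa / 151000 m = 7.95×10⁻³ Pa/m
Geostrophic balance (pressure-gradient force = Coriolis force):
V_g = (1/(fρ)) |∂P/∂n| = 7.95×10⁻³ / (1.21×10⁻⁴ × 0.936) = 70.2 m/s
Converting: 70.2 m/s × 1.944 = 140 knots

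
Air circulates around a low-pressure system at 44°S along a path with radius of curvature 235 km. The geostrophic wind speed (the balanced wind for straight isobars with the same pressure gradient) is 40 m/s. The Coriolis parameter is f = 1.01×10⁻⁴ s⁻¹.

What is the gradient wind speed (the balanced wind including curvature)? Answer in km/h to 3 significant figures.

76.1 km/h

Around a low, centrifugal force acts outward with Coriolis, so pressure-gradient force balances both:
(1/ρ)|∂P/∂n| = fV + V²/R  →  V² + fR·V − fR·V_g = 0
With fR = 1.01×10⁻⁴ × 235×10³ m = 23.7 m/s:
V = [−fR + √((fR)² + 4 fR V_g)]/2 = [−23.7 + √(23.7² + 4×23.7×40)]/2 = 21.2 m/s
Subgeostrophic (V < V_g = 40 m/s), as expected around a low.
Converting: 21.2 m/s × 3.6 = 76.1 km/h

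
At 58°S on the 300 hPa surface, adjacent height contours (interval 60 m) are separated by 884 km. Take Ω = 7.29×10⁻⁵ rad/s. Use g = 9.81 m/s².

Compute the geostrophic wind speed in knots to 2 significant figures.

Coriolis parameter at 58°S:
f = 2Ω sin φ = 2 × 7.29×10⁻⁵ × sin 58° = 1.24×10⁻⁴ s⁻¹
Height gradient: |∂Z/∂n| = 60 m / 884000 m = 6.79×10⁻⁵
On a pressure surface, geostrophic balance gives V_g = (g/f)|∂Z/∂n|:
V_g = 9.81 × 6.79×10⁻⁵ / 1.24×10⁻⁴ = 5.39 m/s
Converting: 5.39 m/s × 1.944 = 10 knots

10 knots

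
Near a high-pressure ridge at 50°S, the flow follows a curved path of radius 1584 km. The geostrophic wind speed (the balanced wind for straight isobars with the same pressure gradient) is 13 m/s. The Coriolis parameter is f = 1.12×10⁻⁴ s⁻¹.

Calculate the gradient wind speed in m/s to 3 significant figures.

Around a high, pressure-gradient force acts outward with centrifugal, so Coriolis balances both:
fV = (1/ρ)|∂P/∂n| + V²/R  →  V² − fR·V + fR·V_g = 0
With fR = 1.12×10⁻⁴ × 1584×10³ m = 177 m/s:
V = [fR − √((fR)² − 4 fR V_g)]/2 = [177 − √(177² − 4×177×13)]/2 = 14.1 m/s
Supergeostrophic (V > V_g = 13 m/s), as expected around a high.

14.1 m/s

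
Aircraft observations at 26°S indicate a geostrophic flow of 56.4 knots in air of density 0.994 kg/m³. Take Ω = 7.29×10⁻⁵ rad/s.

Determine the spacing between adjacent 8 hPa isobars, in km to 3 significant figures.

Coriolis parameter at 26°S:
f = 2Ω sin φ = 2 × 7.29×10⁻⁵ × sin 26° = 6.39×10⁻⁵ s⁻¹
Wind speed in SI: 56.4 knots = 29.0 m/s
Geostrophic balance rearranged: |∂P/∂n| = f ρ V_g
|∂P/∂n| = 6.39×10⁻⁵ × 0.994 × 29.0 = 1.84×10⁻³ Pa/m
Isobar spacing: Δn = ΔP/|∂P/∂n| = 800 Pa / 1.84×10⁻³ Pa/m = 433997 m ≈ 434 km

434 km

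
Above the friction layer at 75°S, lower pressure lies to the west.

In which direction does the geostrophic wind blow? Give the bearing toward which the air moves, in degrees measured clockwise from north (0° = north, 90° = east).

The pressure-gradient force points toward the west (bearing 270°).
Geostrophic balance: in the Southern Hemisphere the Coriolis force deflects motion to the left, so the geostrophic wind blows 90° to the left of the pressure-gradient force (low pressure on the right).
Rotating 270° by 90° counterclockwise gives 180° — the wind blows toward the south.

180°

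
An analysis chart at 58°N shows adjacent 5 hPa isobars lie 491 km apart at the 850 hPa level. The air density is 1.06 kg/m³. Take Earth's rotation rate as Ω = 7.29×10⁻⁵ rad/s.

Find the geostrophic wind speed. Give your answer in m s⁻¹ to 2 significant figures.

Coriolis parameter at 58°N:
f = 2Ω sin φ = 2 × 7.29×10⁻⁵ × sin 58° = 1.24×10⁻⁴ s⁻¹
Pressure gradient: |∂P/∂n| = 500 Pa / 491000 m = 1.02×10⁻³ Pa/m
Geostrophic balance (pressure-gradient force = Coriolis force):
V_g = (1/(fρ)) |∂P/∂n| = 1.02×10⁻³ / (1.24×10⁻⁴ × 1.06) = 7.77 m/s

7.8 m s⁻¹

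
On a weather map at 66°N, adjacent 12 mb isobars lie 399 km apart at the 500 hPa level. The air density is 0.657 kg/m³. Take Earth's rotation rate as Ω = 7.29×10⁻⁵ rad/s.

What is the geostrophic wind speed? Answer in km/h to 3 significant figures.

124 km/h

Coriolis parameter at 66°N:
f = 2Ω sin φ = 2 × 7.29×10⁻⁵ × sin 66° = 1.33×10⁻⁴ s⁻¹
Pressure gradient: |∂P/∂n| = 1200 Pa / 399000 m = 3.01×10⁻³ Pa/m
Geostrophic balance (pressure-gradient force = Coriolis force):
V_g = (1/(fρ)) |∂P/∂n| = 3.01×10⁻³ / (1.33×10⁻⁴ × 0.657) = 34.4 m/s
Converting: 34.4 m/s × 3.6 = 124 km/h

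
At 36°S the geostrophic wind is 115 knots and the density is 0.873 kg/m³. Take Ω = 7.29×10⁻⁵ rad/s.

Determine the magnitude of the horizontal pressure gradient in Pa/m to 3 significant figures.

4.43×10⁻³ Pa/m

Coriolis parameter at 36°S:
f = 2Ω sin φ = 2 × 7.29×10⁻⁵ × sin 36° = 8.57×10⁻⁵ s⁻¹
Wind speed in SI: 115 knots = 59.2 m/s
Geostrophic balance rearranged: |∂P/∂n| = f ρ V_g
|∂P/∂n| = 8.57×10⁻⁵ × 0.873 × 59.2 = 4.43×10⁻³ Pa/m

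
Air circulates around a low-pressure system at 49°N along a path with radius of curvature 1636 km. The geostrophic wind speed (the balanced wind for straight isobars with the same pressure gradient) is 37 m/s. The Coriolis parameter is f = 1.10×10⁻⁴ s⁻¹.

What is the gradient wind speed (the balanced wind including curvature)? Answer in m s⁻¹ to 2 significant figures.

Around a low, centrifugal force acts outward with Coriolis, so pressure-gradient force balances both:
(1/ρ)|∂P/∂n| = fV + V²/R  →  V² + fR·V − fR·V_g = 0
With fR = 1.10×10⁻⁴ × 1636×10³ m = 180 m/s:
V = [−fR + √((fR)² + 4 fR V_g)]/2 = [−180 + √(180² + 4×180×37)]/2 = 31.5 m/s
Subgeostrophic (V < V_g = 37 m/s), as expected around a low.

31 m s⁻¹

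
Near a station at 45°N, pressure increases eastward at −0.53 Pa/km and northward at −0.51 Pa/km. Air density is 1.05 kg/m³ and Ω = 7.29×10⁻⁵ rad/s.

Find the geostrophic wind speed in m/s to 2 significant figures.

Coriolis parameter at 45°N:
f = 2Ω sin φ = 2 × 7.29×10⁻⁵ × sin 45° = 1.03×10⁻⁴ s⁻¹
Component geostrophic relations (x east, y north):
u_g = −(1/(fρ)) ∂P/∂y,  v_g = (1/(fρ)) ∂P/∂x
u_g = −(−0.51×10⁻³)/(1.03×10⁻⁴ × 1.05) = 4.71 m/s;  v_g = (−0.53×10⁻³)/(1.03×10⁻⁴ × 1.05) = −4.90 m/s
|V_g| = √(u_g² + v_g²) = 6.79 m/s

6.8 m/s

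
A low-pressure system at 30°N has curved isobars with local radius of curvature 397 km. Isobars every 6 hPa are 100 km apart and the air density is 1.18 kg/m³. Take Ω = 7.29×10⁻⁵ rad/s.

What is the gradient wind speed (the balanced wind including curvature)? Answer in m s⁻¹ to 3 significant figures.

Coriolis parameter at 30°N:
f = 2Ω sin φ = 2 × 7.29×10⁻⁵ × sin 30° = 7.29×10⁻⁵ s⁻¹
Pressure gradient: |∂P/∂n| = 600 Pa / 100000 m = 6.00×10⁻³ Pa/m
Geostrophic speed: V_g = |∂P/∂n|/(fρ) = 6.00×10⁻³/(7.29×10⁻⁵ × 1.18) = 69.7 m/s
Around a low, centrifugal force acts outward with Coriolis, so pressure-gradient force balances both:
(1/ρ)|∂P/∂n| = fV + V²/R  →  V² + fR·V − fR·V_g = 0
With fR = 7.29×10⁻⁵ × 397×10³ m = 28.9 m/s:
V = [−fR + √((fR)² + 4 fR V_g)]/2 = [−28.9 + √(28.9² + 4×28.9×69.7)]/2 = 32.7 m/s
Subgeostrophic (V < V_g = 69.7 m/s), as expected around a low.

32.7 m s⁻¹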